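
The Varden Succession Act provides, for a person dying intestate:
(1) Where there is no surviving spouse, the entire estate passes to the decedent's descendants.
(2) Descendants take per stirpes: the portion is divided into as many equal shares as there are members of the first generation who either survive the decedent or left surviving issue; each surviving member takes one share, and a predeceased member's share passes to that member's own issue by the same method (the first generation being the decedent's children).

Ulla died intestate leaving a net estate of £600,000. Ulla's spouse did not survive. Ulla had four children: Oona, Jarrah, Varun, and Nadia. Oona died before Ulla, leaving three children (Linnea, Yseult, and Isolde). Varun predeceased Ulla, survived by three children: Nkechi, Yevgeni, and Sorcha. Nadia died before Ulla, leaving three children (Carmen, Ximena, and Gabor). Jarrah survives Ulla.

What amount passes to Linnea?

Linnea receives £50,000.

The entire £600,000 passes to the descendants.
That amount (£600,000) is divided into 4 shares of £150,000: Jarrah takes £150,000; Oona's £150,000 share passes to Oona's issue; Varun's £150,000 share passes to Varun's issue; Nadia's £150,000 share passes to Nadia's issue.
Oona's share (£150,000) is divided into 3 shares of £50,000: Linnea, Yseult, and Isolde each take £50,000.
Varun's share (£150,000) is divided into 3 shares of £50,000: Nkechi, Yevgeni, and Sorcha each take £50,000.
Nadia's share (£150,000) is divided into 3 shares of £50,000: Carmen, Ximena, and Gabor each take £50,000.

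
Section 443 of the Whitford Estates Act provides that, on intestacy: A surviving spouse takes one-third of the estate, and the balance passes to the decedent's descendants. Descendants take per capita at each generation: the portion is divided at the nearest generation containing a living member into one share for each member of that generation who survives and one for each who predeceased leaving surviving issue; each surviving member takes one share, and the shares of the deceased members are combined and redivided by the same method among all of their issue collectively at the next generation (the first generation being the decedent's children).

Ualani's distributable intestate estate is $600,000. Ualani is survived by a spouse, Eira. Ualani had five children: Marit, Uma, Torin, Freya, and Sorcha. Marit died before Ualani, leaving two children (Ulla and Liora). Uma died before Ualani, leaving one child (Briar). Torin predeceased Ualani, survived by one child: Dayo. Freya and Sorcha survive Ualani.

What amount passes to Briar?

Briar receives $60,000.

Eira takes one-third of $600,000 = $200,000. The remaining $400,000 passes to the descendants.
The descendants' portion ($400,000) is divided at the children's generation into 5 shares of $80,000. Freya and Sorcha each take $80,000. The 3 shares of the deceased (Marit, Uma, and Torin) are combined into a pool of $240,000.
That pool ($240,000) is divided at the grandchildren's generation equally among Ulla, Liora, Briar, and Dayo: $60,000 each.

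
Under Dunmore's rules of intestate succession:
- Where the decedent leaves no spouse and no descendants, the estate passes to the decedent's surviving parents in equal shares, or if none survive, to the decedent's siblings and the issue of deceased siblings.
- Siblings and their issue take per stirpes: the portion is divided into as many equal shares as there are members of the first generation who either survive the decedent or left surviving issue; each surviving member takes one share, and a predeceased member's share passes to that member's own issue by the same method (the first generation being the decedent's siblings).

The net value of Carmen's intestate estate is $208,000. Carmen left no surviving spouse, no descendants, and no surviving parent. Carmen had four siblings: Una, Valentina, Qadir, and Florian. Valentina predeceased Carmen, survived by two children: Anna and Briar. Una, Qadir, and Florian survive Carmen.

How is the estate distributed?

The entire $208,000 passes to the siblings and their issue.
That amount ($208,000) is divided into 4 shares of $52,000: Una, Qadir, and Florian each take $52,000; Valentina's $52,000 share passes to Valentina's issue.
Valentina's share ($52,000) is divided into 2 shares of $26,000: Anna and Briar each take $26,000.

Una: $52,000; Anna: $26,000; Briar: $26,000; Qadir: $52,000; Florian: $52,000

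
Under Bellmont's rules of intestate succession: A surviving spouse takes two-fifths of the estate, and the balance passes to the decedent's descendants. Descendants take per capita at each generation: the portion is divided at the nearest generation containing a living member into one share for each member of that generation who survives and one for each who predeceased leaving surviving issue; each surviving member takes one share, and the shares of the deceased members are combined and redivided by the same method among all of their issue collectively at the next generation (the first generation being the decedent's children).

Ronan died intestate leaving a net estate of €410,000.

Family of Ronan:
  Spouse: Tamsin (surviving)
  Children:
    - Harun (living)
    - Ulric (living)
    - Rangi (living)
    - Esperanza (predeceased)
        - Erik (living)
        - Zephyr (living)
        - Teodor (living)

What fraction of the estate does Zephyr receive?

Tamsin takes two-fifths of €410,000 = €164,000. The remaining €246,000 passes to the descendants.
The descendants' portion (€246,000) is divided at the children's generation into 4 shares of €61,500. Harun, Ulric, and Rangi each take €61,500. The remaining share for the deceased Esperanza (€61,500) is carried to the next generation.
That pool (€61,500) is divided at the grandchildren's generation equally among Erik, Zephyr, and Teodor: €20,500 each.

Zephyr receives 1/20 of the estate.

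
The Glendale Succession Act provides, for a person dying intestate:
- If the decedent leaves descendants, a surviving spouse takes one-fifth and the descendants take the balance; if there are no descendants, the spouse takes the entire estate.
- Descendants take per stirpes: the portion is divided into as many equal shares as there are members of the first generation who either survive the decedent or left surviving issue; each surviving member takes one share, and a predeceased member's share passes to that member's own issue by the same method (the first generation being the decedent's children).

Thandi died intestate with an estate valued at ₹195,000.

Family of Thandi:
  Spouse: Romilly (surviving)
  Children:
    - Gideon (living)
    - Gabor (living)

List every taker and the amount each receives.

Romilly: ₹39,000; Gideon: ₹78,000; Gabor: ₹78,000

Romilly takes one-fifth of ₹195,000 = ₹39,000. The remaining ₹156,000 passes to the descendants.
The descendants' portion (₹156,000) is divided into 2 shares of ₹78,000: Gideon and Gabor each take ₹78,000.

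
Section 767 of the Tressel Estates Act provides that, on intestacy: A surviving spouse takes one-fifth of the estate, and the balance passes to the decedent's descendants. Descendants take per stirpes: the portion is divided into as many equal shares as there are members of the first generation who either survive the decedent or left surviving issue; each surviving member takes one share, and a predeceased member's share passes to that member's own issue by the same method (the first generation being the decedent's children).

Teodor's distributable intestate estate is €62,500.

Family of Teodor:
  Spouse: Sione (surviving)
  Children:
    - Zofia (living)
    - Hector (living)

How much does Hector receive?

Sione takes one-fifth of €62,500 = €12,500. The remaining €50,000 passes to the descendants.
The descendants' portion (€50,000) is divided into 2 shares of €25,000: Zofia and Hector each take €25,000.

Hector receives €25,000.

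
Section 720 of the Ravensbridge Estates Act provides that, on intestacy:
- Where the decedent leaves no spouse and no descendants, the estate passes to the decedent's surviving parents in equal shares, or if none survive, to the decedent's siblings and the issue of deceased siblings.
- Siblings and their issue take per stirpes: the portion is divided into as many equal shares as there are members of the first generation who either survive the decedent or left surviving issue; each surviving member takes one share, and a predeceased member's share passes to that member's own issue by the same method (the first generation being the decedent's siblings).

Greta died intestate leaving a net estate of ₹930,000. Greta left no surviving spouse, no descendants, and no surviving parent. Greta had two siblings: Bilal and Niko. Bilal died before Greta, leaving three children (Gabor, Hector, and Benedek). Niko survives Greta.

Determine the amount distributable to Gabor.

Gabor receives ₹155,000.

The entire ₹930,000 passes to the siblings and their issue.
That amount (₹930,000) is divided into 2 shares of ₹465,000: Niko takes ₹465,000; Bilal's ₹465,000 share passes to Bilal's issue.
Bilal's share (₹465,000) is divided into 3 shares of ₹155,000: Gabor, Hector, and Benedek each take ₹155,000.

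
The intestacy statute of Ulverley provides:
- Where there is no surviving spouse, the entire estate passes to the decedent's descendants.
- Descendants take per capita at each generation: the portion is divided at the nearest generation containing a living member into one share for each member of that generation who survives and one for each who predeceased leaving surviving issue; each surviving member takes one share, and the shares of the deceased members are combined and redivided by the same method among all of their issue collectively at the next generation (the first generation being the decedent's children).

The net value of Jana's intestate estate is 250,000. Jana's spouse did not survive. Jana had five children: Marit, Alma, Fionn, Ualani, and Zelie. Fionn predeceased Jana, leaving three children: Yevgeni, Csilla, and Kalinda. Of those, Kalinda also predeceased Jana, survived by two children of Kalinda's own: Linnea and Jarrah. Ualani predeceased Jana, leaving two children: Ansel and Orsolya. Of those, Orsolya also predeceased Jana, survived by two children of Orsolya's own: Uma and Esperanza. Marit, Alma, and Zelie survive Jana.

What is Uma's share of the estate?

Uma receives 10,000.

The entire 250,000 passes to the descendants.
That amount (250,000) is divided at the children's generation into 5 shares of 50,000. Marit, Alma, and Zelie each take 50,000. The 2 shares of the deceased (Fionn and Ualani) are combined into a pool of 100,000.
That pool (100,000) is divided at the grandchildren's generation into 5 shares of 20,000. Yevgeni, Csilla, and Ansel each take 20,000. The 2 shares of the deceased (Kalinda and Orsolya) are combined into a pool of 40,000.
That pool (40,000) is divided at the great-grandchildren's generation equally among Linnea, Jarrah, Uma, and Esperanza: 10,000 each.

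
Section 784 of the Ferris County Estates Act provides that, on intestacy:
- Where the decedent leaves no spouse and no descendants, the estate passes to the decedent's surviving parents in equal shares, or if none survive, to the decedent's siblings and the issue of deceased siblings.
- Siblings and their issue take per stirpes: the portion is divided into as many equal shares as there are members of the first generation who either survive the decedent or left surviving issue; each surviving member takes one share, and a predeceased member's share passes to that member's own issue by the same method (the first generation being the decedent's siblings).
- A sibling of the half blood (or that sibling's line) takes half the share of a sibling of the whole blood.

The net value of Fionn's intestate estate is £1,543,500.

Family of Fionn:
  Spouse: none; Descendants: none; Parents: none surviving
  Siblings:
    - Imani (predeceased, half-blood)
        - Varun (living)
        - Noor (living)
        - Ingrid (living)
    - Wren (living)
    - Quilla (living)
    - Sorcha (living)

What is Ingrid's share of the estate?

The entire £1,543,500 passes to the siblings and their issue.
Counting each half-blood sibling's line as half a unit, there are 7/2 units in £1,543,500, so one unit is £441,000. Whole-blood lines (Wren, Quilla, and Sorcha) take £441,000 each; half-blood lines (Imani) take £220,500 each.
Imani's share (£220,500) is divided into 3 shares of £73,500: Varun, Noor, and Ingrid each take £73,500.

Ingrid receives £73,500.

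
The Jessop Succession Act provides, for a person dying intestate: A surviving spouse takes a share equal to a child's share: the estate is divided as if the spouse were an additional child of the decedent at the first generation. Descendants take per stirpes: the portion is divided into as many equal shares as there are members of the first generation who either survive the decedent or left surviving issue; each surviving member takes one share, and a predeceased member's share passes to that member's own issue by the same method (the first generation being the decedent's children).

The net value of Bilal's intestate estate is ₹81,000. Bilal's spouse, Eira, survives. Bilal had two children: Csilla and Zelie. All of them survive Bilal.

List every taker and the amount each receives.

The spouse counts as an additional share at the children's level, so there are 3 primary shares of ₹27,000. Eira takes one such share (₹27,000).
The children's combined portion (₹54,000) is divided into 2 shares of ₹27,000: Csilla and Zelie each take ₹27,000.

Eira: ₹27,000; Csilla: ₹27,000; Zelie: ₹27,000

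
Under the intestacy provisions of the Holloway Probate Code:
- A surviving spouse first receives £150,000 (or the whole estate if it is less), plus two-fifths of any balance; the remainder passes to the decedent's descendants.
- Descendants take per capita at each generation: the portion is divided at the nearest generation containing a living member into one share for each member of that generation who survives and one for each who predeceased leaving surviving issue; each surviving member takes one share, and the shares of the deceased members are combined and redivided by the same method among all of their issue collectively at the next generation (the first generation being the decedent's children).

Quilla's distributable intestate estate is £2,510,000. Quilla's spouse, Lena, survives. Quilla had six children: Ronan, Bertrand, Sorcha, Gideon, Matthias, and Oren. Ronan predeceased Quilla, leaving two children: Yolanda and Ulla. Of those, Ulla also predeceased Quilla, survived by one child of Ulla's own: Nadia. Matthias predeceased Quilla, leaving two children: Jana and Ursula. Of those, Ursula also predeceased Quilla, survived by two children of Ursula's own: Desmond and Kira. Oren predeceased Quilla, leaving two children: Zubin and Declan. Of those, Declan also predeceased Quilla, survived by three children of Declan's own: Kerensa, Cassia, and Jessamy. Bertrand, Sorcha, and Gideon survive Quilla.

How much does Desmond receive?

Lena first takes £150,000, leaving a balance of £2,360,000. Lena then takes two-fifths of the balance (£944,000), for a total of £1,094,000. The remaining £1,416,000 passes to the descendants.
The descendants' portion (£1,416,000) is divided at the children's generation into 6 shares of £236,000. Bertrand, Sorcha, and Gideon each take £236,000. The 3 shares of the deceased (Ronan, Matthias, and Oren) are combined into a pool of £708,000.
That pool (£708,000) is divided at the grandchildren's generation into 6 shares of £118,000. Yolanda, Jana, and Zubin each take £118,000. The 3 shares of the deceased (Ulla, Ursula, and Declan) are combined into a pool of £354,000.
That pool (£354,000) is divided at the great-grandchildren's generation equally among Nadia, Desmond, Kira, Kerensa, Cassia, and Jessamy: £59,000 each.

Desmond receives £59,000.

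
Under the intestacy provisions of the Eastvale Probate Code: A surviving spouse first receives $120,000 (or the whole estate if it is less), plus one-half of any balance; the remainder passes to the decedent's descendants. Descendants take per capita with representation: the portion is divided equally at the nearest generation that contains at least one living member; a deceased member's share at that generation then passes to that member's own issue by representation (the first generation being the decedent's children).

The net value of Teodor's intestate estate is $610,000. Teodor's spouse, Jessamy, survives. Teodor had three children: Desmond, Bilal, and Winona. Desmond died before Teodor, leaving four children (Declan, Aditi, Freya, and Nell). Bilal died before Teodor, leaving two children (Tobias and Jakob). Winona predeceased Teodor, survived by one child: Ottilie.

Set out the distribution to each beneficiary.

Jessamy first takes $120,000, leaving a balance of $490,000. Jessamy then takes one-half of the balance ($245,000), for a total of $365,000. The remaining $245,000 passes to the descendants.
No child survives, so the initial division is made at the grandchildren's generation.
The descendants' portion ($245,000) is divided into 7 shares of $35,000: Declan, Aditi, Freya, Nell, Tobias, Jakob, and Ottilie each take $35,000.

Jessamy: $365,000; Declan: $35,000; Aditi: $35,000; Freya: $35,000; Nell: $35,000; Tobias: $35,000; Jakob: $35,000; Ottilie: $35,000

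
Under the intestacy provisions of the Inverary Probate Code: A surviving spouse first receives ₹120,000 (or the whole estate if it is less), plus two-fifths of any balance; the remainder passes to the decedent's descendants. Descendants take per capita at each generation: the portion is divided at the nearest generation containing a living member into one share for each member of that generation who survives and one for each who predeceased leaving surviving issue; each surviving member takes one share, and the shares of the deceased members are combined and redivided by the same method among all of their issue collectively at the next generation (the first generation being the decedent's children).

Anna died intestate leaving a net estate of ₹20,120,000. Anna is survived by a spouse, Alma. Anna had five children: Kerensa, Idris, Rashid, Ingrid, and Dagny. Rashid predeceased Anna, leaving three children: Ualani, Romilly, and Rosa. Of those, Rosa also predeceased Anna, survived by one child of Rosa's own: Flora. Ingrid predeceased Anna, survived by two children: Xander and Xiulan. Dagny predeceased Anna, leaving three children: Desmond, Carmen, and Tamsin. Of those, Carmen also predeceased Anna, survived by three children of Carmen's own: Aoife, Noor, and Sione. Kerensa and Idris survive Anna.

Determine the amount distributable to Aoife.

Alma first takes ₹120,000, leaving a balance of ₹20,000,000. Alma then takes two-fifths of the balance (₹8,000,000), for a total of ₹8,120,000. The remaining ₹12,000,000 passes to the descendants.
The descendants' portion (₹12,000,000) is divided at the children's generation into 5 shares of ₹2,400,000. Kerensa and Idris each take ₹2,400,000. The 3 shares of the deceased (Rashid, Ingrid, and Dagny) are combined into a pool of ₹7,200,000.
That pool (₹7,200,000) is divided at the grandchildren's generation into 8 shares of ₹900,000. Ualani, Romilly, Xander, Xiulan, Desmond, and Tamsin each take ₹900,000. The 2 shares of the deceased (Rosa and Carmen) are combined into a pool of ₹1,800,000.
That pool (₹1,800,000) is divided at the great-grandchildren's generation equally among Flora, Aoife, Noor, and Sione: ₹450,000 each.

Aoife receives ₹450,000.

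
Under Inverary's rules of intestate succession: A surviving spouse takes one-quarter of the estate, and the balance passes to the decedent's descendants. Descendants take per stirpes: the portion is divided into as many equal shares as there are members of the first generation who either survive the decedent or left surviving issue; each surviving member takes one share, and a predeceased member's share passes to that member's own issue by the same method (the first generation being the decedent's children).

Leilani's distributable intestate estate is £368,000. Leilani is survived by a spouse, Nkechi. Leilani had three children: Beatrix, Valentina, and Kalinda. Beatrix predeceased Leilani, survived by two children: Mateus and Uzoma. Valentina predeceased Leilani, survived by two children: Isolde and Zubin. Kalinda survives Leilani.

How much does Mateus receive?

Nkechi takes one-quarter of £368,000 = £92,000. The remaining £276,000 passes to the descendants.
The descendants' portion (£276,000) is divided into 3 shares of £92,000: Kalinda takes £92,000; Beatrix's £92,000 share passes to Beatrix's issue; Valentina's £92,000 share passes to Valentina's issue.
Beatrix's share (£92,000) is divided into 2 shares of £46,000: Mateus and Uzoma each take £46,000.
Valentina's share (£92,000) is divided into 2 shares of £46,000: Isolde and Zubin each take £46,000.

Mateus receives £46,000.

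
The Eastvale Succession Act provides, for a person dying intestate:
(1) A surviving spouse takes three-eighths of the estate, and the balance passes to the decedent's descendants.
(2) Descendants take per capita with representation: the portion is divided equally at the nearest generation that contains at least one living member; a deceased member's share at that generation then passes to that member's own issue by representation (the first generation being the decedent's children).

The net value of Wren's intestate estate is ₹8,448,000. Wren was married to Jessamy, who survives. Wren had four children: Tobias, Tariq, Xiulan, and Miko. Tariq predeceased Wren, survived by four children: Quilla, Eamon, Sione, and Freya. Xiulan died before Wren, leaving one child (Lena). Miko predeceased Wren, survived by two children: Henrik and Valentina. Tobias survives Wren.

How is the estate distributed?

Jessamy: ₹3,168,000; Tobias: ₹1,320,000; Quilla: ₹330,000; Eamon: ₹330,000; Sione: ₹330,000; Freya: ₹330,000; Lena: ₹1,320,000; Henrik: ₹660,000; Valentina: ₹660,000

Jessamy takes three-eighths of ₹8,448,000 = ₹3,168,000. The remaining ₹5,280,000 passes to the descendants.
The descendants' portion (₹5,280,000) is divided into 4 shares of ₹1,320,000: Tobias takes ₹1,320,000; Tariq's ₹1,320,000 share passes to Tariq's issue; Xiulan's ₹1,320,000 share passes to Xiulan's issue; Miko's ₹1,320,000 share passes to Miko's issue.
Tariq's share (₹1,320,000) is divided into 4 shares of ₹330,000: Quilla, Eamon, Sione, and Freya each take ₹330,000.
Xiulan's share (₹1,320,000) passes entirely to Lena.
Miko's share (₹1,320,000) is divided into 2 shares of ₹660,000: Henrik and Valentina each take ₹660,000.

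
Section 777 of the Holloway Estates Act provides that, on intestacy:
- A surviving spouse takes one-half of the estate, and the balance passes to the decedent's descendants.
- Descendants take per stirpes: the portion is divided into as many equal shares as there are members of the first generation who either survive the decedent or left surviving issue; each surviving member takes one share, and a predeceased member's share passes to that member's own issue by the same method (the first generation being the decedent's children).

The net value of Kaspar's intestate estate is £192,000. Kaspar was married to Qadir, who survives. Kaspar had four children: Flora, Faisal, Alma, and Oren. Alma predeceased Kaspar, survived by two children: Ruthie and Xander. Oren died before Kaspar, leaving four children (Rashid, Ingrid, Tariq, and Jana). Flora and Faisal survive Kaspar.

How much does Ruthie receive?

Ruthie receives £12,000.

Qadir takes one-half of £192,000 = £96,000. The remaining £96,000 passes to the descendants.
The descendants' portion (£96,000) is divided into 4 shares of £24,000: Flora and Faisal each take £24,000; Alma's £24,000 share passes to Alma's issue; Oren's £24,000 share passes to Oren's issue.
Alma's share (£24,000) is divided into 2 shares of £12,000: Ruthie and Xander each take £12,000.
Oren's share (£24,000) is divided into 4 shares of £6,000: Rashid, Ingrid, Tariq, and Jana each take £6,000.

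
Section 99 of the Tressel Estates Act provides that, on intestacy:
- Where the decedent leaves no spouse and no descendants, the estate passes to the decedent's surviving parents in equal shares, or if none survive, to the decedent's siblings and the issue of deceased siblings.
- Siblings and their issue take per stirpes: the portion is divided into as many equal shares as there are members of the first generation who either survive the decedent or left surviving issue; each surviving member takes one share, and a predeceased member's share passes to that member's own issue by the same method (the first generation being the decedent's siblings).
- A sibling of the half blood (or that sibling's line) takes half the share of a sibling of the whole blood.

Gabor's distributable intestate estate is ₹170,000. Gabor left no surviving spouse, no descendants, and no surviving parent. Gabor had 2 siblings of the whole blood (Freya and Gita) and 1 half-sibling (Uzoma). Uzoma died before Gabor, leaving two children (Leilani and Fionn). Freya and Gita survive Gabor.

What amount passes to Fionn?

Fionn receives ₹17,000.

The entire ₹170,000 passes to the siblings and their issue.
Counting each half-blood sibling's line as half a unit, there are 5/2 units in ₹170,000, so one unit is ₹68,000. Whole-blood lines (Freya and Gita) take ₹68,000 each; half-blood lines (Uzoma) take ₹34,000 each.
Uzoma's share (₹34,000) is divided into 2 shares of ₹17,000: Leilani and Fionn each take ₹17,000.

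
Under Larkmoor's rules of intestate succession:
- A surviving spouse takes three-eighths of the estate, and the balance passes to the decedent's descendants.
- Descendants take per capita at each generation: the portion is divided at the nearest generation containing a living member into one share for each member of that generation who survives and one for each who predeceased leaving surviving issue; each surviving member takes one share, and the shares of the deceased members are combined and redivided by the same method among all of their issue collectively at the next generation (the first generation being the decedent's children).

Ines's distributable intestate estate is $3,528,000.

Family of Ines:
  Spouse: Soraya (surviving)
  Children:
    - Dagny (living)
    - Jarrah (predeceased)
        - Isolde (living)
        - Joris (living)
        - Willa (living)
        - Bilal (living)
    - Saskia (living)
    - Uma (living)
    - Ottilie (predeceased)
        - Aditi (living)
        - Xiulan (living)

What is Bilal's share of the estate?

Soraya takes three-eighths of $3,528,000 = $1,323,000. The remaining $2,205,000 passes to the descendants.
The descendants' portion ($2,205,000) is divided at the children's generation into 5 shares of $441,000. Dagny, Saskia, and Uma each take $441,000. The 2 shares of the deceased (Jarrah and Ottilie) are combined into a pool of $882,000.
That pool ($882,000) is divided at the grandchildren's generation equally among Isolde, Joris, Willa, Bilal, Aditi, and Xiulan: $147,000 each.

Bilal receives $147,000.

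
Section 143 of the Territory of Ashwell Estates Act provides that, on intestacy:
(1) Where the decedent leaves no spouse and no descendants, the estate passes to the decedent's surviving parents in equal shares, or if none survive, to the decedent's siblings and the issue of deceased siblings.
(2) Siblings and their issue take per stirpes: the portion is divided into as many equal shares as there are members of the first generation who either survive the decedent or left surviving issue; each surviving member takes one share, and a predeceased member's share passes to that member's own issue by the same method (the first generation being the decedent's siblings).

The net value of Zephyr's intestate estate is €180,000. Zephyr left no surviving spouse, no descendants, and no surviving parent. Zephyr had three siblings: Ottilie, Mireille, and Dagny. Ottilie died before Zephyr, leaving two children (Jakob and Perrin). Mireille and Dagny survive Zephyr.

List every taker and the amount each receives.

Jakob: €30,000; Perrin: €30,000; Mireille: €60,000; Dagny: €60,000

The entire €180,000 passes to the siblings and their issue.
That amount (€180,000) is divided into 3 shares of €60,000: Mireille and Dagny each take €60,000; Ottilie's €60,000 share passes to Ottilie's issue.
Ottilie's share (€60,000) is divided into 2 shares of €30,000: Jakob and Perrin each take €30,000.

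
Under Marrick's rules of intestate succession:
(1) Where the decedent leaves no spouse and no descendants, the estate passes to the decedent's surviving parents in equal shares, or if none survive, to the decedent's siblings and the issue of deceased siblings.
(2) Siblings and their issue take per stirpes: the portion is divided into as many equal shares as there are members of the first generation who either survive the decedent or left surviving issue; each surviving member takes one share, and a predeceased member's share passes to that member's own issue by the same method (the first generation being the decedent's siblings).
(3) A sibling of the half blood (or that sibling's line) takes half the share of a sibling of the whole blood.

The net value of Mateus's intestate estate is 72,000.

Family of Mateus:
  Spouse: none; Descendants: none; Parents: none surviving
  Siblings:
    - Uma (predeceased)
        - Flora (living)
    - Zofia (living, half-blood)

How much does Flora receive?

The entire 72,000 passes to the siblings and their issue.
Counting each half-blood sibling's line as half a unit, there are 3/2 units in 72,000, so one unit is 48,000. Whole-blood lines (Uma) take 48,000 each; half-blood lines (Zofia) take 24,000 each.
Uma's share (48,000) passes entirely to Flora.

Flora receives 48,000.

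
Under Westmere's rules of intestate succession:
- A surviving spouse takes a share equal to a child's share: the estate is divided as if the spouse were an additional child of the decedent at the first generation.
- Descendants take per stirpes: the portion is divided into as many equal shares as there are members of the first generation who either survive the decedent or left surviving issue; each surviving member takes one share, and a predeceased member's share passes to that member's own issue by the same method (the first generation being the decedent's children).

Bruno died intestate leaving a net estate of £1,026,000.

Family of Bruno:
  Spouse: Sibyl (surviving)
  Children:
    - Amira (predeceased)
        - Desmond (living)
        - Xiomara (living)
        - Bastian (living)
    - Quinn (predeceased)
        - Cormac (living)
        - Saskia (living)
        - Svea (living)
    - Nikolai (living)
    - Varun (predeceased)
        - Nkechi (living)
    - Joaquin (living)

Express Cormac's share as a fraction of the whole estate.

Cormac receives 1/18 of the estate.

The spouse counts as an additional share at the children's level, so there are 6 primary shares of £171,000. Sibyl takes one such share (£171,000).
The children's combined portion (£855,000) is divided into 5 shares of £171,000: Nikolai and Joaquin each take £171,000; Amira's £171,000 share passes to Amira's issue; Quinn's £171,000 share passes to Quinn's issue; Varun's £171,000 share passes to Varun's issue.
Amira's share (£171,000) is divided into 3 shares of £57,000: Desmond, Xiomara, and Bastian each take £57,000.
Quinn's share (£171,000) is divided into 3 shares of £57,000: Cormac, Saskia, and Svea each take £57,000.
Varun's share (£171,000) passes entirely to Nkechi.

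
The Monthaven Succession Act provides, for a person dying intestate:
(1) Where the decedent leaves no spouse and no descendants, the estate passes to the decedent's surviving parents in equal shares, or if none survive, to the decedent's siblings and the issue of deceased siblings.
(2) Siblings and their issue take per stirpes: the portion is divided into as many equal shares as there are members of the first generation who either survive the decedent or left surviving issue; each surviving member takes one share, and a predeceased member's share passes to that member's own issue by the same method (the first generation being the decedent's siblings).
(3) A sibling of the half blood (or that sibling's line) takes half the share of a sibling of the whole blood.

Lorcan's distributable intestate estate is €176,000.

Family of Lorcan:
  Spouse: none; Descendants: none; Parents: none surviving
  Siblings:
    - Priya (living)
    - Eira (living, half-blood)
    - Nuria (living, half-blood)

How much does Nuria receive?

The entire €176,000 passes to the siblings and their issue.
Counting each half-blood sibling's line as half a unit, there are 2 units in €176,000, so one unit is €88,000. Whole-blood lines (Priya) take €88,000 each; half-blood lines (Eira and Nuria) take €44,000 each.

Nuria receives €44,000.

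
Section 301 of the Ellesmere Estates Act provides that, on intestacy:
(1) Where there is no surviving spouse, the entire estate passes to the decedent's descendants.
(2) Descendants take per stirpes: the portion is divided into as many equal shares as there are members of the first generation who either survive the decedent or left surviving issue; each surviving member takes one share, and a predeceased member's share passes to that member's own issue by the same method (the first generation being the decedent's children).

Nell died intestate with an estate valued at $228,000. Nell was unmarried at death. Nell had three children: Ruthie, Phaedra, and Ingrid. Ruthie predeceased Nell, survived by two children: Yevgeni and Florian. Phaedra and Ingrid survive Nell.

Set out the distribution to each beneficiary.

Yevgeni: $38,000; Florian: $38,000; Phaedra: $76,000; Ingrid: $76,000

The entire $228,000 passes to the descendants.
That amount ($228,000) is divided into 3 shares of $76,000: Phaedra and Ingrid each take $76,000; Ruthie's $76,000 share passes to Ruthie's issue.
Ruthie's share ($76,000) is divided into 2 shares of $38,000: Yevgeni and Florian each take $38,000.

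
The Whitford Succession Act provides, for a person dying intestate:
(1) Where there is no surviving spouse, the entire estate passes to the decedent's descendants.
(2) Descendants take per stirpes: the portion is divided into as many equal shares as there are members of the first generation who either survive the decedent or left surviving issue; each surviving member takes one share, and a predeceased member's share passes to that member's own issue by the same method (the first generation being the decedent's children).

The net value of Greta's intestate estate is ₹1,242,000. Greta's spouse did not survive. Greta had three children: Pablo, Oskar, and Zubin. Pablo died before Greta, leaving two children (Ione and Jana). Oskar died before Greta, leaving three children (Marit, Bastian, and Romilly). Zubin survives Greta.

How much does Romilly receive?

The entire ₹1,242,000 passes to the descendants.
That amount (₹1,242,000) is divided into 3 shares of ₹414,000: Zubin takes ₹414,000; Pablo's ₹414,000 share passes to Pablo's issue; Oskar's ₹414,000 share passes to Oskar's issue.
Pablo's share (₹414,000) is divided into 2 shares of ₹207,000: Ione and Jana each take ₹207,000.
Oskar's share (₹414,000) is divided into 3 shares of ₹138,000: Marit, Bastian, and Romilly each take ₹138,000.

Romilly receives ₹138,000.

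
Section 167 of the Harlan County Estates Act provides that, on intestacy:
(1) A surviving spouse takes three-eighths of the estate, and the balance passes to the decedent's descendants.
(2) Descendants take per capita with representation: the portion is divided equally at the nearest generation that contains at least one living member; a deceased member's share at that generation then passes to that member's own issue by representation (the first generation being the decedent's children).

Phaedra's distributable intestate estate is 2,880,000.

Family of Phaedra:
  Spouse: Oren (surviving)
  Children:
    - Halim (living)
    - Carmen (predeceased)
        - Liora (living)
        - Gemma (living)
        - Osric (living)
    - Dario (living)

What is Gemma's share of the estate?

Oren takes three-eighths of 2,880,000 = 1,080,000. The remaining 1,800,000 passes to the descendants.
The descendants' portion (1,800,000) is divided into 3 shares of 600,000: Halim and Dario each take 600,000; Carmen's 600,000 share passes to Carmen's issue.
Carmen's share (600,000) is divided into 3 shares of 200,000: Liora, Gemma, and Osric each take 200,000.

Gemma receives 200,000.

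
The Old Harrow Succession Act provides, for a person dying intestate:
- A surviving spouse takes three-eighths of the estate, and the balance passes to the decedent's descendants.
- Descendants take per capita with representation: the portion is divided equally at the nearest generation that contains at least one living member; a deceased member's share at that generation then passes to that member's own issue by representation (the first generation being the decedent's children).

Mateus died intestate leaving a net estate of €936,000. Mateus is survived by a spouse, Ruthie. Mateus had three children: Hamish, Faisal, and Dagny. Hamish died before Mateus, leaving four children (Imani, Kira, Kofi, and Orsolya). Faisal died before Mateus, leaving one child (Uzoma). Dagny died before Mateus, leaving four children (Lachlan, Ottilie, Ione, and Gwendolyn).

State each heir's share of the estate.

Ruthie takes three-eighths of €936,000 = €351,000. The remaining €585,000 passes to the descendants.
No child survives, so the initial division is made at the grandchildren's generation.
The descendants' portion (€585,000) is divided into 9 shares of €65,000: Imani, Kira, Kofi, Orsolya, Uzoma, Lachlan, Ottilie, Ione, and Gwendolyn each take €65,000.

Ruthie: €351,000; Imani: €65,000; Kira: €65,000; Kofi: €65,000; Orsolya: €65,000; Uzoma: €65,000; Lachlan: €65,000; Ottilie: €65,000; Ione: €65,000; Gwendolyn: €65,000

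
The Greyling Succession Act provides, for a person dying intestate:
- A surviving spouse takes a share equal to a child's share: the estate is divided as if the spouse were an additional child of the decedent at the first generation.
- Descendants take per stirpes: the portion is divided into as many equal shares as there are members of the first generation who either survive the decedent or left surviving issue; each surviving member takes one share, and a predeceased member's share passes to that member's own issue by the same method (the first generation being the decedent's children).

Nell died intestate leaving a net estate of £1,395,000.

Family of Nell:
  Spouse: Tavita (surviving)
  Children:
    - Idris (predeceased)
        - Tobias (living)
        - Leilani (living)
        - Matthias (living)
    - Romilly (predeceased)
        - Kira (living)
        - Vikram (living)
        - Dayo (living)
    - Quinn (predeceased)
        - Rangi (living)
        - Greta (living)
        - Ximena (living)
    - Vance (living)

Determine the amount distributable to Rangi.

The spouse counts as an additional share at the children's level, so there are 5 primary shares of £279,000. Tavita takes one such share (£279,000).
The children's combined portion (£1,116,000) is divided into 4 shares of £279,000: Vance takes £279,000; Idris's £279,000 share passes to Idris's issue; Romilly's £279,000 share passes to Romilly's issue; Quinn's £279,000 share passes to Quinn's issue.
Idris's share (£279,000) is divided into 3 shares of £93,000: Tobias, Leilani, and Matthias each take £93,000.
Romilly's share (£279,000) is divided into 3 shares of £93,000: Kira, Vikram, and Dayo each take £93,000.
Quinn's share (£279,000) is divided into 3 shares of £93,000: Rangi, Greta, and Ximena each take £93,000.

Rangi receives £93,000.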